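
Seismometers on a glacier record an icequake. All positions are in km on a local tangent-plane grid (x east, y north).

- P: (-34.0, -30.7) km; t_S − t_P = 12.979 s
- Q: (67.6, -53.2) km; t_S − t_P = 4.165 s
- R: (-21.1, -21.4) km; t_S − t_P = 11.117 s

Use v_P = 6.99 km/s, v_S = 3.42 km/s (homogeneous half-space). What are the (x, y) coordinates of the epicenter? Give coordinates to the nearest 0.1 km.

(52.9, -29.5)

Distance from S−P lag: d = Δt · v_P v_S / (v_P − v_S) = Δt · (6.99·3.42)/(6.99−3.42) ≈ 6.6963·Δt.
So d_P = 86.91, d_Q = 27.89, d_R = 74.44 km.
Circle about each station: (x + 34.0)² + (y + 30.7)² = 86.91²; (x − 67.6)² + (y + 53.2)² = 27.89²; (x + 21.1)² + (y + 21.4)² = 74.44².
Subtracting pairs of circle equations eliminates x²+y² and gives linear equations (the radical axes):
203.2 x − 45.0 y = 12077.01
25.8 x + 18.6 y = 816.71
Solving the 2×2 system: x ≈ 52.9, y ≈ -29.5 km.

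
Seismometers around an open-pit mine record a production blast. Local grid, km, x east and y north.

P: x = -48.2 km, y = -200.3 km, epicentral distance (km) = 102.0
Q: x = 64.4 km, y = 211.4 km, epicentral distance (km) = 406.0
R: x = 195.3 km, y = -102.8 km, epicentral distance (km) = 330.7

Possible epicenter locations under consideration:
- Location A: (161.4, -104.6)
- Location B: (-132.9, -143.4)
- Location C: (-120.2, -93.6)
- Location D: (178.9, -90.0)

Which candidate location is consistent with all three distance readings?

Location B

For each candidate, compare |candidate − station| to the reported distance:
Location A: residuals P 128.4, Q 75.4, R 296.8 → max 296.8 km
Location B: residuals P 0.0, Q 0.0, R 0.0 → max 0.0 km
Location C: residuals P 26.7, Q 49.5, R 15.1 → max 49.5 km
Location D: residuals P 150.5, Q 83.6, R 309.9 → max 309.9 km
Only Location B has all residuals ≈ 0.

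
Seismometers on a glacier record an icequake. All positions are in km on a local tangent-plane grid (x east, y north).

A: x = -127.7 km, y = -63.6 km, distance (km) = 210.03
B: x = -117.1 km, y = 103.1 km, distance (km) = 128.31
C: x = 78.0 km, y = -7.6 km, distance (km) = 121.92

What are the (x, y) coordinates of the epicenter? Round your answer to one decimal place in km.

Circle about each station: (x + 127.7)² + (y + 63.6)² = 210.03²; (x + 117.1)² + (y − 103.1)² = 128.31²; (x − 78.0)² + (y + 7.6)² = 121.92².
Subtracting the A equation from the B and C equations removes the quadratic terms:
21.2 x + 333.4 y = 31638.91
411.4 x + 112.0 y = 15037.62
Solving the 2×2 system: x ≈ 10.9, y ≈ 94.2 km.

(10.9, 94.2)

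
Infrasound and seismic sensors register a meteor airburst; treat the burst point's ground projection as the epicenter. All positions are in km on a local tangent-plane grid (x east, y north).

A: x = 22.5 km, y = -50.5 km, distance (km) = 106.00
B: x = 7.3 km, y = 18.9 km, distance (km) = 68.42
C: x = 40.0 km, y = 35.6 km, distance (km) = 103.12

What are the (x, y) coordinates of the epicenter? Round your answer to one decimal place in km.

Circle about each station: (x − 22.5)² + (y + 50.5)² = 106.00²; (x − 7.3)² + (y − 18.9)² = 68.42²; (x − 40.0)² + (y − 35.6)² = 103.12².
Subtracting pairs of circle equations eliminates x²+y² and gives linear equations (the radical axes):
-30.4 x + 138.8 y = 3908.70
35.0 x + 172.2 y = 413.13
Solving the 2×2 system: x ≈ -61.0, y ≈ 14.8 km.

(-61.0, 14.8)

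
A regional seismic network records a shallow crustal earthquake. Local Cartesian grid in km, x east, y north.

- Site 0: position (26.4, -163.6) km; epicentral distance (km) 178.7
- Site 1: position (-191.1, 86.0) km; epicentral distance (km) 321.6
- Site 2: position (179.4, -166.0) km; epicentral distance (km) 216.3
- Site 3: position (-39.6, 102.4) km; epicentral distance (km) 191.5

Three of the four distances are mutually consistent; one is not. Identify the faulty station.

Solve using three stations at a time. Using Site 0, Site 1, Site 3 (subtract circle equations pairwise → linear system) gives (x, y) ≈ (116.1, -9.1).
Distances from that point to each station vs reported:
  Site 0: calculated 178.7 vs reported 178.7 → residual 0.0 km
  Site 1: calculated 321.6 vs reported 321.6 → residual 0.0 km
  Site 2: calculated 169.2 vs reported 216.3 → residual 47.1 km
  Site 3: calculated 191.5 vs reported 191.5 → residual 0.0 km
Site 0, Site 1, Site 3 are mutually consistent (residuals ≈ 0); Site 2 is off by 47.1 km.

Site 2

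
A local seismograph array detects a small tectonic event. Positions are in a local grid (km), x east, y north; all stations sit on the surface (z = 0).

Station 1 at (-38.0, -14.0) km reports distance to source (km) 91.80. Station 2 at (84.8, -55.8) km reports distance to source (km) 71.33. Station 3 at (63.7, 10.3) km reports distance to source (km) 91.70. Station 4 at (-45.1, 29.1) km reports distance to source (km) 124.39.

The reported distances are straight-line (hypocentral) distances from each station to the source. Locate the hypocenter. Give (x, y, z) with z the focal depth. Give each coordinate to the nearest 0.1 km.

x ≈ 27.5 km, y ≈ -62.8 km, depth ≈ 41.9 km

Each station gives a sphere (x−x_i)² + (y−y_i)² + z² = d_i² (stations at z=0).
Subtracting the Station 1 sphere from Station 2 and Station 3: z² cancels, leaving linear equations in x and y:
245.6 x − 83.6 y = 12003.95
203.4 x + 48.6 y = 2542.13
Solving: x ≈ 27.502, y ≈ -62.793 km (keep extra digits for the depth step; rounded: 27.5, -62.8).
Then from the Station 1 sphere: z² = 91.80² − (x + 38.0)² − (y + 14.0)² with x = 27.502, y = -62.793, so z ≈ 41.904 ≈ 41.9 km.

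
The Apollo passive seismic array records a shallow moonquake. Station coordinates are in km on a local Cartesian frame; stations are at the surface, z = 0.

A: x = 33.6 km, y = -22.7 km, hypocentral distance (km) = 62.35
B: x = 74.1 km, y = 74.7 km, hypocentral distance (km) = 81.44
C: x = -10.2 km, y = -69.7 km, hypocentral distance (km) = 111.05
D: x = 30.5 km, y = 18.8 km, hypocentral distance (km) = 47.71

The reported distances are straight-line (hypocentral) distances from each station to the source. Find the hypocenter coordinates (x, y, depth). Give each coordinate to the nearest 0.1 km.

Each station gives a sphere (x−x_i)² + (y−y_i)² + z² = d_i² (stations at z=0).
Subtracting the A sphere from B and C: z² cancels, leaving linear equations in x and y:
81.0 x + 194.8 y = 6681.70
-87.6 x − 94.0 y = -5126.70
Solving: x ≈ 39.215, y ≈ 17.994 km (keep extra digits for the depth step; rounded: 39.2, 18.0).
Then from the A sphere: z² = 62.35² − (x − 33.6)² − (y + 22.7)² with x = 39.215, y = 17.994, so z ≈ 46.904 ≈ 46.9 km.

(39.2, 18.0, 46.9)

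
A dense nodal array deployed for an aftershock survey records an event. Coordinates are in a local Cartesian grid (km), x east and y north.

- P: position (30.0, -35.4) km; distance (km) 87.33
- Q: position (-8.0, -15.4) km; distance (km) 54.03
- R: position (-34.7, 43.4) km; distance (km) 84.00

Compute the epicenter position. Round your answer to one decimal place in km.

Circle about each station: (x − 30.0)² + (y + 35.4)² = 87.33²; (x + 8.0)² + (y + 15.4)² = 54.03²; (x + 34.7)² + (y − 43.4)² = 84.00².
Subtracting the P equation from the Q and R equations removes the quadratic terms:
-76.0 x + 40.0 y = 2855.29
-129.4 x + 157.6 y = 1505.02
Solving the 2×2 system: x ≈ -57.3, y ≈ -37.5 km.
Check against P (with the unrounded x, y): √((x − 30.0)²+(y + 35.4)²) = 87.33 ≈ 87.33 km. ✓

x ≈ -57.3 km, y ≈ -37.5 km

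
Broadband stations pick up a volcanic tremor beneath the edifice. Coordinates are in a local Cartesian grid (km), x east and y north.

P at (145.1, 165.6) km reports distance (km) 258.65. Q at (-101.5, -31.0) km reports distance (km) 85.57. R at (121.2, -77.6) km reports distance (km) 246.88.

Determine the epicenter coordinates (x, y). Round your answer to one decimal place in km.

(-88.0, 53.5)

Circle about each station: (x − 145.1)² + (y − 165.6)² = 258.65²; (x + 101.5)² + (y + 31.0)² = 85.57²; (x − 121.2)² + (y + 77.6)² = 246.88².
Subtracting the P equation from the Q and R equations removes the quadratic terms:
-493.2 x − 393.2 y = 22363.48
-47.8 x − 486.4 y = -21816.08
Solving the 2×2 system: x ≈ -88.0, y ≈ 53.5 km.
Check against P (with the unrounded x, y): √((x − 145.1)²+(y − 165.6)²) = 258.65 ≈ 258.65 km. ✓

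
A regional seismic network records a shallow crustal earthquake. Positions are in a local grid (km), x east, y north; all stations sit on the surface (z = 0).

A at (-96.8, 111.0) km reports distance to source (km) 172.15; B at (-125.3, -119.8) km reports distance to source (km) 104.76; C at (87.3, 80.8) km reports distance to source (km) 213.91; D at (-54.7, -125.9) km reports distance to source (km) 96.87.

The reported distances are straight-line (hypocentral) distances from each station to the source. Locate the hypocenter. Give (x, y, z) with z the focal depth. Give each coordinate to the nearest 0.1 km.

Each station gives a sphere (x−x_i)² + (y−y_i)² + z² = d_i² (stations at z=0).
Subtracting the A sphere from B and C: z² cancels, leaving linear equations in x and y:
-57.0 x − 461.6 y = 27021.85
368.2 x − 60.4 y = -23663.18
Solving: x ≈ -72.403, y ≈ -49.599 km (keep extra digits for the depth step; rounded: -72.4, -49.6).
Then from the A sphere: z² = 172.15² − (x + 96.8)² − (y − 111.0)² with x = -72.403, y = -49.599, so z ≈ 56.994 ≈ 57.0 km.
Check against D (with the unrounded solution): distance 96.87 ≈ 96.87 km. ✓

x ≈ -72.4 km, y ≈ -49.6 km, depth ≈ 57.0 km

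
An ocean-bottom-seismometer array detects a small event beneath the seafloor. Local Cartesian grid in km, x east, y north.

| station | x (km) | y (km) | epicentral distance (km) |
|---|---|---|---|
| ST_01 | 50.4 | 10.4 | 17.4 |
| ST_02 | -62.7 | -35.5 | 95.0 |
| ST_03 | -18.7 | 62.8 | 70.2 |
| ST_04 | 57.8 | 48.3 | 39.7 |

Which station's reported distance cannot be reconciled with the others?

Solve using three stations at a time. Using ST_01, ST_03, ST_04 (subtract circle equations pairwise → linear system) gives (x, y) ≈ (34.1, 16.5).
Distances from that point to each station vs reported:
  ST_01: calculated 17.4 vs reported 17.4 → residual 0.0 km
  ST_02: calculated 109.8 vs reported 95.0 → residual 14.8 km
  ST_03: calculated 70.2 vs reported 70.2 → residual 0.0 km
  ST_04: calculated 39.7 vs reported 39.7 → residual 0.0 km
ST_01, ST_03, ST_04 are mutually consistent (residuals ≈ 0); ST_02 is off by 14.8 km.

ST_02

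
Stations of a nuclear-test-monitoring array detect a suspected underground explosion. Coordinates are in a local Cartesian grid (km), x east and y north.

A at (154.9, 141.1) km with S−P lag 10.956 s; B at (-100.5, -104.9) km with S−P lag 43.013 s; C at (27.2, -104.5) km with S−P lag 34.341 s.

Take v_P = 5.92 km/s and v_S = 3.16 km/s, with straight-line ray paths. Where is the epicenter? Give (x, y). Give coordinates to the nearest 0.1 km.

Distance from S−P lag: d = Δt · v_P v_S / (v_P − v_S) = Δt · (5.92·3.16)/(5.92−3.16) ≈ 6.7780·Δt.
So d_A = 74.26, d_B = 291.54, d_C = 232.76 km.
Circle about each station: (x − 154.9)² + (y − 141.1)² = 74.26²; (x + 100.5)² + (y + 104.9)² = 291.54²; (x − 27.2)² + (y + 104.5)² = 232.76².
Subtracting pairs of circle equations eliminates x²+y² and gives linear equations (the radical axes):
-510.8 x − 492.0 y = -102279.98
-255.4 x − 491.2 y = -80905.80
Solving the 2×2 system: x ≈ 83.3, y ≈ 121.4 km.
Check against A (with the unrounded x, y): √((x − 154.9)²+(y − 141.1)²) = 74.25 ≈ 74.26 km. ✓

(83.3, 121.4)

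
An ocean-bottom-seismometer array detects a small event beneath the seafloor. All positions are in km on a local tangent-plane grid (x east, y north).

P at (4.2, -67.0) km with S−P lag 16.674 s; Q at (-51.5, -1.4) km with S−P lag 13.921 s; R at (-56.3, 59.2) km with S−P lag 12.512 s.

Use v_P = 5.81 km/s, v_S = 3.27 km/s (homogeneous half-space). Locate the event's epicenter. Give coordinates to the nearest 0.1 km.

x ≈ 37.1 km, y ≈ 53.3 km

Distance from S−P lag: d = Δt · v_P v_S / (v_P − v_S) = Δt · (5.81·3.27)/(5.81−3.27) ≈ 7.4798·Δt.
So d_P = 124.72, d_Q = 104.13, d_R = 93.59 km.
Circle about each station: (x − 4.2)² + (y + 67.0)² = 124.72²; (x + 51.5)² + (y + 1.4)² = 104.13²; (x + 56.3)² + (y − 59.2)² = 93.59².
Subtracting pairs of circle equations eliminates x²+y² and gives linear equations (the radical axes):
-111.4 x + 131.2 y = 2859.59
-121.0 x + 252.4 y = 8963.68
Solving the 2×2 system: x ≈ 37.1, y ≈ 53.3 km.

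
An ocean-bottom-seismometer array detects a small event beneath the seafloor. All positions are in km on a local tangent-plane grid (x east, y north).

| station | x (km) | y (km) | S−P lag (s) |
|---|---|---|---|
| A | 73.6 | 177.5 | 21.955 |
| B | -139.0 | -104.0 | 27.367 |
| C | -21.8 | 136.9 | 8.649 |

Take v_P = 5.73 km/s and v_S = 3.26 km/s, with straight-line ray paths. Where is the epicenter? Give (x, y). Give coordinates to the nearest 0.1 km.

(-67.7, 90.3)

Distance from S−P lag: d = Δt · v_P v_S / (v_P − v_S) = Δt · (5.73·3.26)/(5.73−3.26) ≈ 7.5627·Δt.
So d_A = 166.04, d_B = 206.97, d_C = 65.41 km.
Circle about each station: (x − 73.6)² + (y − 177.5)² = 166.04²; (x + 139.0)² + (y + 104.0)² = 206.97²; (x + 21.8)² + (y − 136.9)² = 65.41².
Subtracting the A equation from the B and C equations removes the quadratic terms:
-425.2 x − 563.0 y = -22053.51
-190.8 x − 81.2 y = 5584.45
Solving the 2×2 system: x ≈ -67.7, y ≈ 90.3 km.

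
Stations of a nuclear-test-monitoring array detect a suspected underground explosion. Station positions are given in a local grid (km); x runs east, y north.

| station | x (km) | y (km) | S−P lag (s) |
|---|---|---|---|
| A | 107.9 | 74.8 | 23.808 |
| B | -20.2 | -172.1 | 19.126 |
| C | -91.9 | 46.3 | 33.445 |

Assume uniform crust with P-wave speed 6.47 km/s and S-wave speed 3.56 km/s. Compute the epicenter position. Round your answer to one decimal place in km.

(119.3, -113.3)

Distance from S−P lag: d = Δt · v_P v_S / (v_P − v_S) = Δt · (6.47·3.56)/(6.47−3.56) ≈ 7.9152·Δt.
So d_A = 188.44, d_B = 151.39, d_C = 264.72 km.
Circle about each station: (x − 107.9)² + (y − 74.8)² = 188.44²; (x + 20.2)² + (y + 172.1)² = 151.39²; (x + 91.9)² + (y − 46.3)² = 264.72².
Subtracting pairs of circle equations eliminates x²+y² and gives linear equations (the radical axes):
-256.2 x − 493.8 y = 25379.70
-399.6 x − 57.0 y = -41215.19
Solving the 2×2 system: x ≈ 119.3, y ≈ -113.3 km.
Check against A (with the unrounded x, y): √((x − 107.9)²+(y − 74.8)²) = 188.44 ≈ 188.44 km. ✓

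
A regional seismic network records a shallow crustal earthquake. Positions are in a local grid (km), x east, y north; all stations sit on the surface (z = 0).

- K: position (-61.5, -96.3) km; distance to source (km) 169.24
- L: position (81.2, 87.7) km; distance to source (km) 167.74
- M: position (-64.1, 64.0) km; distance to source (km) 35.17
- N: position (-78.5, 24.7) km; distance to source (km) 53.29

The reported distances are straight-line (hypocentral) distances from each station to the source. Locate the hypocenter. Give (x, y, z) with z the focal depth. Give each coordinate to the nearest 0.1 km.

Each station gives a sphere (x−x_i)² + (y−y_i)² + z² = d_i² (stations at z=0).
Subtracting the K sphere from L and M: z² cancels, leaving linear equations in x and y:
285.4 x + 368.0 y = 1734.26
-5.2 x + 320.6 y = 22554.12
Solving: x ≈ -82.900, y ≈ 69.005 km (keep extra digits for the depth step; rounded: -82.9, 69.0).
Then from the K sphere: z² = 169.24² − (x + 61.5)² − (y + 96.3)² with x = -82.900, y = 69.005, so z ≈ 29.300 ≈ 29.3 km.

x ≈ -82.9 km, y ≈ 69.0 km, depth ≈ 29.3 km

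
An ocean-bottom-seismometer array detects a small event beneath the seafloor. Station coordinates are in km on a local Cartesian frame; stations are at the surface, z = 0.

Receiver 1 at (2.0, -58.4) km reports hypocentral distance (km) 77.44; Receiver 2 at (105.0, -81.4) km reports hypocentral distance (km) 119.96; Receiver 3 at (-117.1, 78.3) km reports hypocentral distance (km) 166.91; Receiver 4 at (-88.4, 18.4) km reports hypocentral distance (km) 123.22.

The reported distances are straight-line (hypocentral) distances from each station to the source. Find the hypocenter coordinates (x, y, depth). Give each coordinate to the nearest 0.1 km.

Each station gives a sphere (x−x_i)² + (y−y_i)² + z² = d_i² (stations at z=0).
Subtracting the Receiver 1 sphere from Receiver 2 and Receiver 3: z² cancels, leaving linear equations in x and y:
206.0 x − 46.0 y = 5842.95
-238.2 x + 273.4 y = -5433.25
Solving: x ≈ 29.705, y ≈ 6.008 km (keep extra digits for the depth step; rounded: 29.7, 6.0).
Then from the Receiver 1 sphere: z² = 77.44² − (x − 2.0)² − (y + 58.4)² with x = 29.705, y = 6.008, so z ≈ 32.879 ≈ 32.9 km.

x ≈ 29.7 km, y ≈ 6.0 km, depth ≈ 32.9 km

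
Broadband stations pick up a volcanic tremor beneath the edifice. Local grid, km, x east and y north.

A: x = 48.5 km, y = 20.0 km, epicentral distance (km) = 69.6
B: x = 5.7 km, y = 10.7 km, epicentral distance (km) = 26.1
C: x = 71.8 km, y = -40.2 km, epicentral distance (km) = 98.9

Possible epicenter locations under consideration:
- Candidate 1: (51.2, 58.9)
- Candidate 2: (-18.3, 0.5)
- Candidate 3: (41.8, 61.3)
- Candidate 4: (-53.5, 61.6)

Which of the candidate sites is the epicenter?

For each candidate, compare |candidate − station| to the reported distance:
Candidate 1: residuals A 30.6, B 40.2, C 2.3 → max 40.2 km
Candidate 2: residuals A 0.0, B 0.0, C 0.0 → max 0.0 km
Candidate 3: residuals A 27.8, B 36.1, C 6.9 → max 36.1 km
Candidate 4: residuals A 40.6, B 52.0, C 62.5 → max 62.5 km
Only Candidate 2 has all residuals ≈ 0.

Candidate 2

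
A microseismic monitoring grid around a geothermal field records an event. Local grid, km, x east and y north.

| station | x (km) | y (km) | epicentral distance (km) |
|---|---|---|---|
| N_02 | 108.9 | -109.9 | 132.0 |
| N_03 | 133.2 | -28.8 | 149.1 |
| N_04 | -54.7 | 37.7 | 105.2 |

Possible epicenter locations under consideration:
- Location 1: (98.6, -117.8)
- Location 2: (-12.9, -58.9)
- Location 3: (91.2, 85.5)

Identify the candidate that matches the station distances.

For each candidate, compare |candidate − station| to the reported distance:
Location 1: residuals N_02 119.0, N_03 53.6, N_04 113.2 → max 119.0 km
Location 2: residuals N_02 0.0, N_03 0.1, N_04 0.1 → max 0.1 km
Location 3: residuals N_02 64.2, N_03 27.3, N_04 48.3 → max 64.2 km
Only Location 2 has all residuals ≈ 0.

Location 2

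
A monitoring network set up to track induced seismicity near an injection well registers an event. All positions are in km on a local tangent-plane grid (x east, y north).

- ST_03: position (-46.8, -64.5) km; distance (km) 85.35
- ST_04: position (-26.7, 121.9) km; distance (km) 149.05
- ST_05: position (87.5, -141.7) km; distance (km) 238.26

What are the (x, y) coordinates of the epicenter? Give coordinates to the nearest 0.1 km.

-106.8 km east, -3.8 km north

Circle about each station: (x + 46.8)² + (y + 64.5)² = 85.35²; (x + 26.7)² + (y − 121.9)² = 149.05²; (x − 87.5)² + (y + 141.7)² = 238.26².
Subtracting the ST_03 equation from the ST_04 and ST_05 equations removes the quadratic terms:
40.2 x + 372.8 y = -5709.27
268.6 x − 154.4 y = -28098.56
Solving the 2×2 system: x ≈ -106.8, y ≈ -3.8 km.
Check against ST_03 (with the unrounded x, y): √((x + 46.8)²+(y + 64.5)²) = 85.35 ≈ 85.35 km. ✓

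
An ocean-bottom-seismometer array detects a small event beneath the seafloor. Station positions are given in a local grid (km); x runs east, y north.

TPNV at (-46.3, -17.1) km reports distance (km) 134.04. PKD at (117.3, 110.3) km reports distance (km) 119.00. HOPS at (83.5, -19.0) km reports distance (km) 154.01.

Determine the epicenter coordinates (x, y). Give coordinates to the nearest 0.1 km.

Circle about each station: (x + 46.3)² + (y + 17.1)² = 134.04²; (x − 117.3)² + (y − 110.3)² = 119.00²; (x − 83.5)² + (y + 19.0)² = 154.01².
Subtracting pairs of circle equations eliminates x²+y² and gives linear equations (the radical axes):
327.2 x + 254.8 y = 27295.00
259.6 x − 3.8 y = -855.21
Solving the 2×2 system: x ≈ -1.7, y ≈ 109.3 km.
Check against TPNV (with the unrounded x, y): √((x + 46.3)²+(y + 17.1)²) = 134.04 ≈ 134.04 km. ✓

-1.7 km east, 109.3 km north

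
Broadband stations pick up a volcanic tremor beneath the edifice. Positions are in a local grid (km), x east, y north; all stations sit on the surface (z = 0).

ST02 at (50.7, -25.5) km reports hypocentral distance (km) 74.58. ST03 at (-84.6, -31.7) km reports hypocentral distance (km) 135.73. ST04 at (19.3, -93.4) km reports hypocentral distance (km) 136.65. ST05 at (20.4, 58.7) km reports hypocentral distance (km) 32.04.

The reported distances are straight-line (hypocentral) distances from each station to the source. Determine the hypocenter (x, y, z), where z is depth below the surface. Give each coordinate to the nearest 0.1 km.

Each station gives a sphere (x−x_i)² + (y−y_i)² + z² = d_i² (stations at z=0).
Subtracting the ST02 sphere from ST03 and ST04: z² cancels, leaving linear equations in x and y:
-270.6 x − 12.4 y = -7919.15
-62.8 x − 135.8 y = -7235.74
Solving: x ≈ 27.404, y ≈ 40.609 km (keep extra digits for the depth step; rounded: 27.4, 40.6).
Then from the ST02 sphere: z² = 74.58² − (x − 50.7)² − (y + 25.5)² with x = 27.404, y = 40.609, so z ≈ 25.477 ≈ 25.5 km.
Check against ST05 (with the unrounded solution): distance 32.02 ≈ 32.04 km. ✓

x ≈ 27.4 km, y ≈ 40.6 km, depth ≈ 25.5 km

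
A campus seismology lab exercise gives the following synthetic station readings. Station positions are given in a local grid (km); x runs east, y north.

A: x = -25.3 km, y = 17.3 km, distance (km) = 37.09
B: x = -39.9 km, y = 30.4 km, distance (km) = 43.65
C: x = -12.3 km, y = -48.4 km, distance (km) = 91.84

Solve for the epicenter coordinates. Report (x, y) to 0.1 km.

Circle about each station: (x + 25.3)² + (y − 17.3)² = 37.09²; (x + 39.9)² + (y − 30.4)² = 43.65²; (x + 12.3)² + (y + 48.4)² = 91.84².
Subtracting the A equation from the B and C equations removes the quadratic terms:
-29.2 x + 26.2 y = 1047.14
26.0 x − 131.4 y = -5504.45
Solving the 2×2 system: x ≈ 2.1, y ≈ 42.3 km.

(2.1, 42.3)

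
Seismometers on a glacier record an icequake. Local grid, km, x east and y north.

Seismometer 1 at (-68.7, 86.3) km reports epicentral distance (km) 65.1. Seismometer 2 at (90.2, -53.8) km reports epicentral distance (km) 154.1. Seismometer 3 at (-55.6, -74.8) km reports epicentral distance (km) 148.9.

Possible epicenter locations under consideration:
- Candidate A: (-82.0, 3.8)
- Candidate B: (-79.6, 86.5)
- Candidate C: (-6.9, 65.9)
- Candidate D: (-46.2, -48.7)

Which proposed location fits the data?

For each candidate, compare |candidate − station| to the reported distance:
Candidate A: residuals Seismometer 1 18.5, Seismometer 2 27.5, Seismometer 3 66.0 → max 66.0 km
Candidate B: residuals Seismometer 1 54.2, Seismometer 2 66.2, Seismometer 3 14.2 → max 66.2 km
Candidate C: residuals Seismometer 1 0.0, Seismometer 2 0.0, Seismometer 3 0.0 → max 0.0 km
Candidate D: residuals Seismometer 1 71.8, Seismometer 2 17.6, Seismometer 3 121.2 → max 121.2 km
Only Candidate C has all residuals ≈ 0.

Candidate C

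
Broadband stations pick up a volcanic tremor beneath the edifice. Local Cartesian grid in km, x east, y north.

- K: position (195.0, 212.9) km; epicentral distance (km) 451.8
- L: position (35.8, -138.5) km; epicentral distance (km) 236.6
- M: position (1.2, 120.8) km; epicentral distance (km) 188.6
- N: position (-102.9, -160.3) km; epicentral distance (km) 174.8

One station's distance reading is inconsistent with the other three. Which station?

K

Solve using three stations at a time. Using L, M, N (subtract circle equations pairwise → linear system) gives (x, y) ≈ (-149.9, 8.0).
Distances from that point to each station vs reported:
  K: calculated 401.2 vs reported 451.8 → residual 50.6 km
  L: calculated 236.6 vs reported 236.6 → residual 0.0 km
  M: calculated 188.6 vs reported 188.6 → residual 0.0 km
  N: calculated 174.8 vs reported 174.8 → residual 0.0 km
L, M, N are mutually consistent (residuals ≈ 0); K is off by 50.6 km.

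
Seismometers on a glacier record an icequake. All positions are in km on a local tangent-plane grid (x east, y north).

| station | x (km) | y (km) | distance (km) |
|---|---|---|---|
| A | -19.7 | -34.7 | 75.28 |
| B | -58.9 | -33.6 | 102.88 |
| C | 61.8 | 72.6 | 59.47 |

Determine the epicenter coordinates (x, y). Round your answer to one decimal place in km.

(25.1, 25.8)

Circle about each station: (x + 19.7)² + (y + 34.7)² = 75.28²; (x + 58.9)² + (y + 33.6)² = 102.88²; (x − 61.8)² + (y − 72.6)² = 59.47².
Subtracting the A equation from the B and C equations removes the quadratic terms:
-78.4 x + 2.2 y = -1911.23
163.0 x + 214.6 y = 9628.22
Solving the 2×2 system: x ≈ 25.1, y ≈ 25.8 km.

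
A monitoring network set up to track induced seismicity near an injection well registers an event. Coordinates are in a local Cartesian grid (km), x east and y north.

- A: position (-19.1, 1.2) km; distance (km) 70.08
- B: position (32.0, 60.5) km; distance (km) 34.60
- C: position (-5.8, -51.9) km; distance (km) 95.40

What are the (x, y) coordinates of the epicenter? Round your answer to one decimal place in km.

x ≈ 45.4 km, y ≈ 28.6 km

Circle about each station: (x + 19.1)² + (y − 1.2)² = 70.08²; (x − 32.0)² + (y − 60.5)² = 34.60²; (x + 5.8)² + (y + 51.9)² = 95.40².
Subtracting pairs of circle equations eliminates x²+y² and gives linear equations (the radical axes):
102.2 x + 118.6 y = 8032.05
26.6 x − 106.2 y = -1828.95
Solving the 2×2 system: x ≈ 45.4, y ≈ 28.6 km.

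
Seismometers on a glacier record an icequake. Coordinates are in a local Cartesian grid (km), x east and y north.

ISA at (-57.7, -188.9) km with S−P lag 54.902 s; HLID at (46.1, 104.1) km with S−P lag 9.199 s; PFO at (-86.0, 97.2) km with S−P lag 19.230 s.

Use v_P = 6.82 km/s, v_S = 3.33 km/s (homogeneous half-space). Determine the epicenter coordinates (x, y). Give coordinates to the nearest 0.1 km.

x ≈ 22.7 km, y ≈ 159.2 km

Distance from S−P lag: d = Δt · v_P v_S / (v_P − v_S) = Δt · (6.82·3.33)/(6.82−3.33) ≈ 6.5073·Δt.
So d_ISA = 357.27, d_HLID = 59.86, d_PFO = 125.14 km.
Circle about each station: (x + 57.7)² + (y + 188.9)² = 357.27²; (x − 46.1)² + (y − 104.1)² = 59.86²; (x + 86.0)² + (y − 97.2)² = 125.14².
Subtracting the ISA equation from the HLID and PFO equations removes the quadratic terms:
207.6 x + 586.0 y = 98008.15
-56.6 x + 572.2 y = 89813.17
Solving the 2×2 system: x ≈ 22.7, y ≈ 159.2 km.
Check against ISA (with the unrounded x, y): √((x + 57.7)²+(y + 188.9)²) = 357.27 ≈ 357.27 km. ✓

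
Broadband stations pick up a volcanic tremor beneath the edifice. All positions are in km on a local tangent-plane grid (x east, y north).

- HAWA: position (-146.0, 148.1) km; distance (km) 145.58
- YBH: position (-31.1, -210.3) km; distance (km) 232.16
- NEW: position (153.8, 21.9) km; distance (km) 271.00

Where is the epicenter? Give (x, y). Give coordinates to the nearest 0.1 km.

(-116.7, 5.5)

Circle about each station: (x + 146.0)² + (y − 148.1)² = 145.58²; (x + 31.1)² + (y + 210.3)² = 232.16²; (x − 153.8)² + (y − 21.9)² = 271.00².
Subtracting pairs of circle equations eliminates x²+y² and gives linear equations (the radical axes):
229.8 x − 716.8 y = -30761.04
599.6 x − 252.4 y = -71363.02
Solving the 2×2 system: x ≈ -116.7, y ≈ 5.5 km.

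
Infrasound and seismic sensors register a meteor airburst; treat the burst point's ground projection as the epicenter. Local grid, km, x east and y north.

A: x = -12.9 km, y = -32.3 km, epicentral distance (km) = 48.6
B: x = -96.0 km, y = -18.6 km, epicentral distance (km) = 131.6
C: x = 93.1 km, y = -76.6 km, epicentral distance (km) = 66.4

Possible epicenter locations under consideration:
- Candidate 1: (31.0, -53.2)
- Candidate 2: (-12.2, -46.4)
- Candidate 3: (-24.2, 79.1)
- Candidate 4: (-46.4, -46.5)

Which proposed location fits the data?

For each candidate, compare |candidate − station| to the reported distance:
Candidate 1: residuals A 0.0, B 0.0, C 0.0 → max 0.0 km
Candidate 2: residuals A 34.5, B 43.3, C 43.1 → max 43.3 km
Candidate 3: residuals A 63.4, B 10.4, C 128.5 → max 128.5 km
Candidate 4: residuals A 12.2, B 74.7, C 76.3 → max 76.3 km
Only Candidate 1 has all residuals ≈ 0.

Candidate 1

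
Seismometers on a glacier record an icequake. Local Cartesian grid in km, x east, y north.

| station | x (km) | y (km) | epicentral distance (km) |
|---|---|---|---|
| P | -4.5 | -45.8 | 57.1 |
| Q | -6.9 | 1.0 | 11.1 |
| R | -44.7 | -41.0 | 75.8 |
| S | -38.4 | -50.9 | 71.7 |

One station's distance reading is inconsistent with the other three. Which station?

R

Solve using three stations at a time. Using P, Q, S (subtract circle equations pairwise → linear system) gives (x, y) ≈ (-2.7, 11.3).
Distances from that point to each station vs reported:
  P: calculated 57.1 vs reported 57.1 → residual 0.0 km
  Q: calculated 11.1 vs reported 11.1 → residual 0.0 km
  R: calculated 67.1 vs reported 75.8 → residual 8.7 km
  S: calculated 71.7 vs reported 71.7 → residual 0.0 km
P, Q, S are mutually consistent (residuals ≈ 0); R is off by 8.7 km.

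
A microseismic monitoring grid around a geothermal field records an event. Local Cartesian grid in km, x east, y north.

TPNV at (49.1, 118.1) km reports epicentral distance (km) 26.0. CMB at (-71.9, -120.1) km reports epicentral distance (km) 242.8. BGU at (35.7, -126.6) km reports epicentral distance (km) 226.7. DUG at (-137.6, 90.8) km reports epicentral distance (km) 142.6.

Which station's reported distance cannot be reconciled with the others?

Solve using three stations at a time. Using TPNV, CMB, BGU (subtract circle equations pairwise → linear system) gives (x, y) ≈ (30.5, 100.0).
Distances from that point to each station vs reported:
  TPNV: calculated 25.9 vs reported 26.0 → residual 0.1 km
  CMB: calculated 242.8 vs reported 242.8 → residual 0.0 km
  BGU: calculated 226.7 vs reported 226.7 → residual 0.0 km
  DUG: calculated 168.4 vs reported 142.6 → residual 25.8 km
TPNV, CMB, BGU are mutually consistent (residuals ≈ 0); DUG is off by 25.8 km.

DUG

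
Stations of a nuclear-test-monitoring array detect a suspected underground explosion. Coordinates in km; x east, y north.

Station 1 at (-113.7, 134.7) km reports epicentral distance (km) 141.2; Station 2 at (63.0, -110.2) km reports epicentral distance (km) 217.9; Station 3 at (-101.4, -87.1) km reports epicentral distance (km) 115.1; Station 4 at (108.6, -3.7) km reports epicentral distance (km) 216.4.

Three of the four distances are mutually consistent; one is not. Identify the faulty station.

Solve using three stations at a time. Using Station 2, Station 3, Station 4 (subtract circle equations pairwise → linear system) gives (x, y) ≈ (-105.5, 28.0).
Distances from that point to each station vs reported:
  Station 1: calculated 107.0 vs reported 141.2 → residual 34.2 km
  Station 2: calculated 218.0 vs reported 217.9 → residual 0.1 km
  Station 3: calculated 115.2 vs reported 115.1 → residual 0.1 km
  Station 4: calculated 216.5 vs reported 216.4 → residual 0.1 km
Station 2, Station 3, Station 4 are mutually consistent (residuals ≈ 0); Station 1 is off by 34.2 km.

Station 1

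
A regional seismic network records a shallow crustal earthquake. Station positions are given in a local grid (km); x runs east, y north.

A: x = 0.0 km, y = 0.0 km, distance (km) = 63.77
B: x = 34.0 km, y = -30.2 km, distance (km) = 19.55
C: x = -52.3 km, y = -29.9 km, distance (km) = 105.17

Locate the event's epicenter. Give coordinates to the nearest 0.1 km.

Circle about each station: x² + y² = 63.77²; (x − 34.0)² + (y + 30.2)² = 19.55²; (x + 52.3)² + (y + 29.9)² = 105.17².
Subtracting pairs of circle equations eliminates x²+y² and gives linear equations (the radical axes):
68.0 x − 60.4 y = 5752.45
-104.6 x − 59.8 y = -3364.82
Solving the 2×2 system: x ≈ 52.7, y ≈ -35.9 km.

x ≈ 52.7 km, y ≈ -35.9 km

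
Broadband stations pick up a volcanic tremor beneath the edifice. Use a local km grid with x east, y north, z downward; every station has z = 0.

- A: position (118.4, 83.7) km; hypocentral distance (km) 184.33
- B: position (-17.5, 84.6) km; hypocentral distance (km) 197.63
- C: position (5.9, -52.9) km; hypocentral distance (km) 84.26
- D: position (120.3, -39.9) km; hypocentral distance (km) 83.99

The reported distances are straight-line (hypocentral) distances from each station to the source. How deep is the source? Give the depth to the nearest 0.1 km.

Each station gives a sphere (x−x_i)² + (y−y_i)² + z² = d_i² (stations at z=0).
Subtracting the A sphere from B and C: z² cancels, leaving linear equations in x and y:
-271.8 x + 1.8 y = -18640.91
-225.0 x − 273.2 y = 8686.77
Solving: x ≈ 68.002, y ≈ -87.801 km (keep extra digits for the depth step; rounded: 68.0, -87.8).
Then from the A sphere: z² = 184.33² − (x − 118.4)² − (y − 83.7)² with x = 68.002, y = -87.801, so z ≈ 45.000 ≈ 45.0 km.

45.0 km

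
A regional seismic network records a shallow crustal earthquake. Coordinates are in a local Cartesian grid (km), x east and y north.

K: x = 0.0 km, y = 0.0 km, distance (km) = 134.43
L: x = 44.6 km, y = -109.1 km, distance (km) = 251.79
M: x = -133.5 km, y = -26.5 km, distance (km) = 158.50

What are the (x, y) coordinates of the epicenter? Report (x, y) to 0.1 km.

(-66.2, 117.0)

Circle about each station: x² + y² = 134.43²; (x − 44.6)² + (y + 109.1)² = 251.79²; (x + 133.5)² + (y + 26.5)² = 158.50².
Subtracting the K equation from the L and M equations removes the quadratic terms:
89.2 x − 218.2 y = -31434.81
-267.0 x − 53.0 y = 11473.67
Solving the 2×2 system: x ≈ -66.2, y ≈ 117.0 km.
Check against K (with the unrounded x, y): √(x²+y²) = 134.43 ≈ 134.43 km. ✓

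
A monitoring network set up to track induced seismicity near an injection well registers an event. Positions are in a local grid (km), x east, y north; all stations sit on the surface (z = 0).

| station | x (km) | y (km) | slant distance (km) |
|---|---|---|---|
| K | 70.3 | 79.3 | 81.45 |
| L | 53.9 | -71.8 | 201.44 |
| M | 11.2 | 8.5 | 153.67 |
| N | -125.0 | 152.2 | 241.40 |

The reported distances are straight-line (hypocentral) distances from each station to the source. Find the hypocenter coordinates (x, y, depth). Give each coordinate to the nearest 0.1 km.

(103.3, 111.6, 67.1)

Each station gives a sphere (x−x_i)² + (y−y_i)² + z² = d_i² (stations at z=0).
Subtracting the K sphere from L and M: z² cancels, leaving linear equations in x and y:
-32.8 x − 302.2 y = -37114.10
-118.2 x − 141.6 y = -28013.26
Solving: x ≈ 103.305, y ≈ 111.601 km (keep extra digits for the depth step; rounded: 103.3, 111.6).
Then from the K sphere: z² = 81.45² − (x − 70.3)² − (y − 79.3)² with x = 103.305, y = 111.601, so z ≈ 67.093 ≈ 67.1 km.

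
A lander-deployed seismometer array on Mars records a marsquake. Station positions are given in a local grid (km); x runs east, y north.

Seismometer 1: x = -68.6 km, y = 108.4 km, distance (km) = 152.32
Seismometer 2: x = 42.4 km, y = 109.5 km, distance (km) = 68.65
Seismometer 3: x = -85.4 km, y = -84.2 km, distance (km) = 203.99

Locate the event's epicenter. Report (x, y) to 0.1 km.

70.8 km east, 47.0 km north

Circle about each station: (x + 68.6)² + (y − 108.4)² = 152.32²; (x − 42.4)² + (y − 109.5)² = 68.65²; (x + 85.4)² + (y + 84.2)² = 203.99².
Subtracting the Seismometer 1 equation from the Seismometer 2 and Seismometer 3 equations removes the quadratic terms:
222.0 x + 2.2 y = 15820.05
-33.6 x − 385.2 y = -20484.26
Solving the 2×2 system: x ≈ 70.8, y ≈ 47.0 km.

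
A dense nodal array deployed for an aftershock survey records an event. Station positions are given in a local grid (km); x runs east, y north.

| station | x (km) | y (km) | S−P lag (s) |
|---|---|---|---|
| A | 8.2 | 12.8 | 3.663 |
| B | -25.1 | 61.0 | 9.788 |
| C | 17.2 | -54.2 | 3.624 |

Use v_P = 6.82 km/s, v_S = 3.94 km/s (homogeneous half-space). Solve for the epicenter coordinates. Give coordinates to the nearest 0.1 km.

(16.3, -20.4)

Distance from S−P lag: d = Δt · v_P v_S / (v_P − v_S) = Δt · (6.82·3.94)/(6.82−3.94) ≈ 9.3301·Δt.
So d_A = 34.18, d_B = 91.32, d_C = 33.81 km.
Circle about each station: (x − 8.2)² + (y − 12.8)² = 34.18²; (x + 25.1)² + (y − 61.0)² = 91.32²; (x − 17.2)² + (y + 54.2)² = 33.81².
Subtracting pairs of circle equations eliminates x²+y² and gives linear equations (the radical axes):
-66.6 x + 96.4 y = -3051.14
18.0 x − 134.0 y = 3027.56
Solving the 2×2 system: x ≈ 16.3, y ≈ -20.4 km.
Check against A (with the unrounded x, y): √((x − 8.2)²+(y − 12.8)²) = 34.18 ≈ 34.18 km. ✓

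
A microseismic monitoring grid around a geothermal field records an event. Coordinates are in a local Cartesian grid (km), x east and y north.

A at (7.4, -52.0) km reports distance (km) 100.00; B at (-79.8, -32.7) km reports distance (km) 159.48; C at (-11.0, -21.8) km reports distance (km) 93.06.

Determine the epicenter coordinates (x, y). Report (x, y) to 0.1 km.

(67.8, 27.7)

Circle about each station: (x − 7.4)² + (y + 52.0)² = 100.00²; (x + 79.8)² + (y + 32.7)² = 159.48²; (x + 11.0)² + (y + 21.8)² = 93.06².
Subtracting pairs of circle equations eliminates x²+y² and gives linear equations (the radical axes):
-174.4 x + 38.6 y = -10755.30
-36.8 x + 60.4 y = -822.68
Solving the 2×2 system: x ≈ 67.8, y ≈ 27.7 km.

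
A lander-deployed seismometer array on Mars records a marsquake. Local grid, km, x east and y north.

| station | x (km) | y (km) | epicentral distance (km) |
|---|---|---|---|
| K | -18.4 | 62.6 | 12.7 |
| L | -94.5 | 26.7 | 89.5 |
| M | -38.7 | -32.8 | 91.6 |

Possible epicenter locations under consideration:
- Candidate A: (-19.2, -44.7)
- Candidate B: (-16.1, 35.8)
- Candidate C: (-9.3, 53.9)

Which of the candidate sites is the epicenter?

Candidate C

For each candidate, compare |candidate − station| to the reported distance:
Candidate A: residuals K 94.6, L 14.3, M 68.8 → max 94.6 km
Candidate B: residuals K 14.2, L 10.6, M 19.4 → max 19.4 km
Candidate C: residuals K 0.1, L 0.1, M 0.1 → max 0.1 km
Only Candidate C has all residuals ≈ 0.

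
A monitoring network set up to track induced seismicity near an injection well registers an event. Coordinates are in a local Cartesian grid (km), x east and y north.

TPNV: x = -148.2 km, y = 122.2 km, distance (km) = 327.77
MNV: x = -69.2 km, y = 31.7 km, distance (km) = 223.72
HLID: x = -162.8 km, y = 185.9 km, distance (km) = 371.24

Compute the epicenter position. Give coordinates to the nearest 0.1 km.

Circle about each station: (x + 148.2)² + (y − 122.2)² = 327.77²; (x + 69.2)² + (y − 31.7)² = 223.72²; (x + 162.8)² + (y − 185.9)² = 371.24².
Subtracting pairs of circle equations eliminates x²+y² and gives linear equations (the radical axes):
158.0 x − 181.0 y = 26279.98
-29.2 x + 127.4 y = -6219.39
Solving the 2×2 system: x ≈ 149.7, y ≈ -14.5 km.

149.7 km east, -14.5 km north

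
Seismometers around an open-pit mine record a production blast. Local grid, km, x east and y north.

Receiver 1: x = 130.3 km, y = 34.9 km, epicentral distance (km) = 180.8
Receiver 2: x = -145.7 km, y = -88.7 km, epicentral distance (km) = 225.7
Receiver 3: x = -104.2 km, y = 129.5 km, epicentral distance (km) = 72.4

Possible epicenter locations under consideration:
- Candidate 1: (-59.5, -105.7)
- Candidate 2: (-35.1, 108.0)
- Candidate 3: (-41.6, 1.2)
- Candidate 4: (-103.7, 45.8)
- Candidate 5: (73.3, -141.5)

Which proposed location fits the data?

For each candidate, compare |candidate − station| to the reported distance:
Candidate 1: residuals Receiver 1 55.4, Receiver 2 137.8, Receiver 3 167.0 → max 167.0 km
Candidate 2: residuals Receiver 1 0.0, Receiver 2 0.0, Receiver 3 0.0 → max 0.0 km
Candidate 3: residuals Receiver 1 5.6, Receiver 2 88.2, Receiver 3 70.4 → max 88.2 km
Candidate 4: residuals Receiver 1 53.5, Receiver 2 84.8, Receiver 3 11.3 → max 84.8 km
Candidate 5: residuals Receiver 1 4.6, Receiver 2 0.4, Receiver 3 251.6 → max 251.6 km
Only Candidate 2 has all residuals ≈ 0.

Candidate 2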